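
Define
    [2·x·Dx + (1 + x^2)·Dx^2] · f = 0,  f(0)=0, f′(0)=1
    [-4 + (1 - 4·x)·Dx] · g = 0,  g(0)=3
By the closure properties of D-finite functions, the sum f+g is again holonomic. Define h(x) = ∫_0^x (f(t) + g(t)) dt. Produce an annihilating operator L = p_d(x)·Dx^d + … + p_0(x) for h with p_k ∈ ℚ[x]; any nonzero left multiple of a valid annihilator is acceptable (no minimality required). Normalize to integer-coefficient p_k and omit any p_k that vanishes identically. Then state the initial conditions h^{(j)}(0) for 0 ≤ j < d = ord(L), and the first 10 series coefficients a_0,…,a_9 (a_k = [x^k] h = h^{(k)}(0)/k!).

L = (8 - 128·x - 24·x^2)·Dx^2 + (-49 + 8·x - 109·x^2 - 24·x^3)·Dx^3 + (4 - 15·x - 15·x^3 - 4·x^4)·Dx^4  (order 4).
h: a_k = 0, 3, 13/2, 16, 575/12, 768/5, 15361/30, 12288/7, 344063/56, 65536/3, …
ICs: h(0) = 0, h′(0) = 3, h′′(0) = 13, h′′′(0) = 96.

f: a_k = 0, 1, 0, -1/3, 0, 1/5, 0, -1/7, 0, 1/9, …
g: a_k = 3, 12, 48, 192, 768, 3072, 12288, 49152, 196608, 786432, …
f+g: L₀ = lclm(L_f,L_g), ord ≤ 2+1.
∫: right-multiply L₀ by Dx.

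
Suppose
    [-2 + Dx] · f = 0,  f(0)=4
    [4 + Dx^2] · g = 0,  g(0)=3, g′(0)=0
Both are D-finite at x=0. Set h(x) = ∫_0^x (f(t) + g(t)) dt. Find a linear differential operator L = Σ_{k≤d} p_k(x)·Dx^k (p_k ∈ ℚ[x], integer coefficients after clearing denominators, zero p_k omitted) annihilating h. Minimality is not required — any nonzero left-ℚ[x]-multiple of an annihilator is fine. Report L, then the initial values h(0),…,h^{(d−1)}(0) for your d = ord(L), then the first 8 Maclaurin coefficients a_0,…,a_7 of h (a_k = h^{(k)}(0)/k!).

L = -8·Dx + 4·Dx^2 - 2·Dx^3 + Dx^4  (order 4).
h: a_k = 0, 7, 4, 2/3, 4/3, 14/15, 8/45, 4/315, …
ICs: h(0) = 0, h′(0) = 7, h′′(0) = 8, h′′′(0) = 4.

f: a_k = 4, 8, 8, 16/3, 8/3, 16/15, 16/45, 32/315, …
g: a_k = 3, 0, -6, 0, 2, 0, -4/15, 0, …
Sum ⇒ L₀ = lclm(L_f,L_g) in ℚ(x)⟨Dx⟩.
h=∫₀ˣh₀: take L = L₀·Dx.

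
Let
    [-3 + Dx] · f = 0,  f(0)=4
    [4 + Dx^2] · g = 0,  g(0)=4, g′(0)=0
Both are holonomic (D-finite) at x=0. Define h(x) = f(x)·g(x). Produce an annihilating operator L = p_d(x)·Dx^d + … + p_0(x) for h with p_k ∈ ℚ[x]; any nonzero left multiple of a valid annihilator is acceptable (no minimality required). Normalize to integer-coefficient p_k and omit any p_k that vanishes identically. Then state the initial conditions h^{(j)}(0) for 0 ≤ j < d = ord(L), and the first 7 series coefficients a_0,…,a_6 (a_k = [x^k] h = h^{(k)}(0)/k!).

f: a_k = 4, 12, 18, 18, 27/2, 81/10, 81/20, …
g: a_k = 4, 0, -8, 0, 8/3, 0, -16/45, …
L₀ := L_f ⊗_s L_g (sym. prod.), ord ≤ 2.
L = 13 - 6·Dx + Dx^2  (order 2).
h: a_k = 16, 48, 40, -24, -238/3, -398/5, -407/9, …
ICs: h(0) = 16, h′(0) = 48.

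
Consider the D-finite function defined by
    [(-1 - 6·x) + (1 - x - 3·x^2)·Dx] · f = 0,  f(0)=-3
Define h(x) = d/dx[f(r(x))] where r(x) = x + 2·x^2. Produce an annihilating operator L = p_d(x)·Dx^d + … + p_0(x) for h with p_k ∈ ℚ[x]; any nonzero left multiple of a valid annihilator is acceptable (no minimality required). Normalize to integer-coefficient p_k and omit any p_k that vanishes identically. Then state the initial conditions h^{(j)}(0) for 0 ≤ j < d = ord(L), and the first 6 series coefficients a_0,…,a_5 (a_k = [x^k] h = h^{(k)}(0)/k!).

f: a_k = -3, -3, -12, -21, -57, -120, …
L₀ from L_f via x↦r, Dx↦r'^{-1}Dx.
h₀' ⇒ L via d/dx closure of L₀.
L = (12 + 102·x + 366·x^2 + 1008·x^3 + 2808·x^4 + 4320·x^5 + 2880·x^6) + (-1 - 9·x - 21·x^2 + 50·x^3 + 360·x^4 + 792·x^5 + 1008·x^6 + 576·x^7)·Dx  (order 1).
h: a_k = -3, -36, -207, -924, -4140, -18162, …
ICs: h(0) = -3.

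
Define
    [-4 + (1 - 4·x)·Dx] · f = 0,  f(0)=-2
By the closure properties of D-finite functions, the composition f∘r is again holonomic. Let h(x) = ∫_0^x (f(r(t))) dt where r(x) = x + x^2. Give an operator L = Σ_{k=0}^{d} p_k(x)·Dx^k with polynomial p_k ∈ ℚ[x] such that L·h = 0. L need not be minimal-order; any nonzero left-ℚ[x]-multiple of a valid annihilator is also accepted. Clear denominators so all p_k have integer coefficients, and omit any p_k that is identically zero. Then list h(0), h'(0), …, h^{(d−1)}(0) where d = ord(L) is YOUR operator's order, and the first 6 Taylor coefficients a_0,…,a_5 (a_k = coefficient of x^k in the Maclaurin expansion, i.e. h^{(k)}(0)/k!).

f: a_k = -2, -8, -32, -128, -512, -2048, …
h₀=f(r): pull back L_f along r ⇒ L₀.
h=∫₀ˣh₀: take L = L₀·Dx.
L = (4 + 8·x)·Dx + (-1 + 4·x + 4·x^2)·Dx^2  (order 2).
h: a_k = 0, -2, -4, -40/3, -48, -928/5, …
ICs: h(0) = 0, h′(0) = -2.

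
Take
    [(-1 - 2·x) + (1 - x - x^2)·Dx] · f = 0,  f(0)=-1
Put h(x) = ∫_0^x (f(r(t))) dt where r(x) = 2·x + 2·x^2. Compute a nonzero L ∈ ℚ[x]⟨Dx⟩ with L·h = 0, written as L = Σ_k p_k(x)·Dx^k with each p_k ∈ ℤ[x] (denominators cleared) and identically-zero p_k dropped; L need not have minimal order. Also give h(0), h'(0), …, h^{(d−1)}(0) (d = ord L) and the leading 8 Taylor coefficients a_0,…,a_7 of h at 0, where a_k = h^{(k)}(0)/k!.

L = (2 + 12·x + 24·x^2 + 16·x^3)·Dx + (-1 + 2·x + 6·x^2 + 8·x^3 + 4·x^4)·Dx^2  (order 2).
h: a_k = 0, -1, -1, -10/3, -10, -32, -108, -2616/7, …
ICs: h(0) = 0, h′(0) = -1.

f: a_k = -1, -1, -2, -3, -5, -8, -13, -21, …
Change of var in L_f (x↦r) gives L₀.
h=∫₀ˣh₀: take L = L₀·Dx.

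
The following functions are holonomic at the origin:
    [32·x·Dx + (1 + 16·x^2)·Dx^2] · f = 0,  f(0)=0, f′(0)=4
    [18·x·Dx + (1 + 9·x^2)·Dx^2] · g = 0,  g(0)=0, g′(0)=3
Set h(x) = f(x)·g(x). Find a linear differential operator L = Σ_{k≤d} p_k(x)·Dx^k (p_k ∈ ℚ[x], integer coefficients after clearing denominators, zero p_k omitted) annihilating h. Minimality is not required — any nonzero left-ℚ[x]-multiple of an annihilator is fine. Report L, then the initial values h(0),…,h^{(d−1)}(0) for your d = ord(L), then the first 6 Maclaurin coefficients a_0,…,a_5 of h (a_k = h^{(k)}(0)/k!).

L = (-3456·x - 144000·x^3 - 1327104·x^5 + 4147200·x^7 + 71663616·x^9)·Dx + (-100 - 11532·x^2 - 259200·x^4 - 1161216·x^6 + 14515200·x^8 + 107495424·x^10)·Dx^2 + (-200·x - 7880·x^3 - 86400·x^5 + 194112·x^7 + 8294400·x^9 + 35831808·x^11)·Dx^3 + (-1 - 50·x^2 - 769·x^4 + 110736·x^8 + 1036800·x^10 + 2985984·x^12)·Dx^4  (order 4).
h: a_k = 0, 0, 12, 0, -100, 0, …
ICs: h(0) = 0, h′(0) = 0, h′′(0) = 24, h′′′(0) = 0.

f: a_k = 0, 4, 0, -64/3, 0, 1024/5, …
g: a_k = 0, 3, 0, -9, 0, 243/5, …
f·g: L₀ = L_f ⊗_s L_g, ord ≤ 2·2.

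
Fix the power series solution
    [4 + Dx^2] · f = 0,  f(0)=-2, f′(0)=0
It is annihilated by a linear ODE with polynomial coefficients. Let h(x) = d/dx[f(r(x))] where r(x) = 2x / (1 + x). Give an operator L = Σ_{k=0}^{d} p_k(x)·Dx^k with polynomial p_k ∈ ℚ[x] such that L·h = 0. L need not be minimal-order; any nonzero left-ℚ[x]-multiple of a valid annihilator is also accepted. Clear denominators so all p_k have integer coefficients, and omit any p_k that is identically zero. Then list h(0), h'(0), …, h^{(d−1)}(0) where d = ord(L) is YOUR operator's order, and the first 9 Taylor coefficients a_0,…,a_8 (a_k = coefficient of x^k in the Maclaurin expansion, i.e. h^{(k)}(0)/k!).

f: a_k = -2, 0, 4, 0, -4/3, 0, 8/45, 0, -4/315, …
Substitute x→r, Dx→(1/r')Dx; clear ⇒ L₀.
h=h₀': d/dx-closure on L₀ ⇒ L.
L = (22 + 12·x + 6·x^2) + (6 + 18·x + 18·x^2 + 6·x^3)·Dx + (1 + 4·x + 6·x^2 + 4·x^3 + x^4)·Dx^2  (order 2).
h: a_k = 0, 32, -96, 320/3, 320/3, -10976/15, 9184/5, -201088/63, 143488/35, …
ICs: h(0) = 0, h′(0) = 32.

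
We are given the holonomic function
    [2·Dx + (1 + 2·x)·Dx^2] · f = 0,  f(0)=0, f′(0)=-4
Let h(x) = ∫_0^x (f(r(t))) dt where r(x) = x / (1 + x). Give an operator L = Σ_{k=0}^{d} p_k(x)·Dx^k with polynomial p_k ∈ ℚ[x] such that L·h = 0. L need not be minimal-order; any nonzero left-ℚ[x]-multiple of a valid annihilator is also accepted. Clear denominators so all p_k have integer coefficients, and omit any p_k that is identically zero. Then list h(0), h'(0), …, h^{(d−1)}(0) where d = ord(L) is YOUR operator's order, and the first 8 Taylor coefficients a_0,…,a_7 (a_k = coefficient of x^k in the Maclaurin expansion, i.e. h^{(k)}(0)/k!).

L = (4 + 6·x)·Dx^2 + (1 + 4·x + 3·x^2)·Dx^3  (order 3).
h: a_k = 0, 0, -2, 8/3, -13/3, 8, -242/15, 104/3, …
ICs: h(0) = 0, h′(0) = 0, h′′(0) = -4.

f: a_k = 0, -4, 4, -16/3, 8, -64/5, 64/3, -256/7, …
Substitute x→r, Dx→(1/r')Dx; clear ⇒ L₀.
∫: right-multiply L₀ by Dx.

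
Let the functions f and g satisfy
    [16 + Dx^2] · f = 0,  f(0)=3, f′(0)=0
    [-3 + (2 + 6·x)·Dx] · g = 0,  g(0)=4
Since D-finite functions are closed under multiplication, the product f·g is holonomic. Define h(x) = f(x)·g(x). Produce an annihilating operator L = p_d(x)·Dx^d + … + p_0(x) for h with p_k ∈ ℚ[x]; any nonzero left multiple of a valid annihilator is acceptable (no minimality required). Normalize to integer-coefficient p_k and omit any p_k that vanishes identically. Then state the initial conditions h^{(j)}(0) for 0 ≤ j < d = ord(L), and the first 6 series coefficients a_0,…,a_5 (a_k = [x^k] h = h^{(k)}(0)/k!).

L = (91 + 384·x + 576·x^2) + (-12 - 36·x)·Dx + (4 + 24·x + 36·x^2)·Dx^2  (order 2).
h: a_k = 12, 18, -219/2, -495/4, 6337/32, 7023/64, …
ICs: h(0) = 12, h′(0) = 18.

f: a_k = 3, 0, -24, 0, 32, 0, …
g: a_k = 4, 6, -9/2, 27/4, -405/32, 1701/64, …
Sym-product of L_f,L_g gives L₀ (≤ ord 2).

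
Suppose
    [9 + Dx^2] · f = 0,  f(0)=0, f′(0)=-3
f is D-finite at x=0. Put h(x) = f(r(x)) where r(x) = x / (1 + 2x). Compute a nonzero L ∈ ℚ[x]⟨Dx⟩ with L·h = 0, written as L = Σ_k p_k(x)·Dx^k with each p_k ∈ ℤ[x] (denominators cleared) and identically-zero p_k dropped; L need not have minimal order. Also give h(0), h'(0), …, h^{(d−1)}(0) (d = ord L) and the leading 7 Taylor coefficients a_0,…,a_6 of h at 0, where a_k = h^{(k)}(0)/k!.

f: a_k = 0, -3, 0, 9/2, 0, -81/40, 0, …
f∘r: x↦r, Dx↦Dx/r' in L_f ⇒ L₀.
L = 9 + (4 + 24·x + 48·x^2 + 32·x^3)·Dx + (1 + 8·x + 24·x^2 + 32·x^3 + 16·x^4)·Dx^2  (order 2).
h: a_k = 0, -3, 6, -15/2, -3, 2319/40, -975/4, …
ICs: h(0) = 0, h′(0) = -3.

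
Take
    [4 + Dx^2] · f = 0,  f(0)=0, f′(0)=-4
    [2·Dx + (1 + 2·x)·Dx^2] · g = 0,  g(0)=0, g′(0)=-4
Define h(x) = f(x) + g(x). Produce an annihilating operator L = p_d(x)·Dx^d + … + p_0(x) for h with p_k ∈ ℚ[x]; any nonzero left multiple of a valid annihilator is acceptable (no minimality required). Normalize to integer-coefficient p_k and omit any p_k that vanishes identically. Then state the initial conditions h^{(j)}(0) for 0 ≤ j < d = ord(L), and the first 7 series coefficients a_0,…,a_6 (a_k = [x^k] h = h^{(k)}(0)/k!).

L = (56 + 32·x + 32·x^2)·Dx + (12 + 40·x + 48·x^2 + 32·x^3)·Dx^2 + (14 + 8·x + 8·x^2)·Dx^3 + (3 + 10·x + 12·x^2 + 8·x^3)·Dx^4  (order 4).
h: a_k = 0, -8, 4, -8/3, 8, -40/3, 64/3, …
ICs: h(0) = 0, h′(0) = -8, h′′(0) = 8, h′′′(0) = -16.

f: a_k = 0, -4, 0, 8/3, 0, -8/15, 0, …
g: a_k = 0, -4, 4, -16/3, 8, -64/5, 64/3, …
Weyl lclm of L_f,L_g ⇒ L₀ (ord ≤ 4).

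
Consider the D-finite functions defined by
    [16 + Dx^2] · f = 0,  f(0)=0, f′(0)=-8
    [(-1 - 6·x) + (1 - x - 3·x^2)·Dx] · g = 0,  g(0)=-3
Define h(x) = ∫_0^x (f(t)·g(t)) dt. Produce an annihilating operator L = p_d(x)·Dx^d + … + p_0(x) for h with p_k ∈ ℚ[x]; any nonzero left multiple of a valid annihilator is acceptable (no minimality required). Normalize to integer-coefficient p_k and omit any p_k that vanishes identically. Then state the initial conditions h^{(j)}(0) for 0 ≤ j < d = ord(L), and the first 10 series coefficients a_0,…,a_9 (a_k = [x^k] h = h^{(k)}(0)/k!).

f: a_k = 0, -8, 0, 64/3, 0, -256/15, 0, 2048/315, 0, -4096/2835, …
g: a_k = -3, -3, -12, -21, -57, -120, -291, -651, -1524, -3477, …
L₀ := L_f ⊗_s L_g (sym. prod.), ord ≤ 2.
h=∫h₀ ⇒ L = L₀·Dx.
L = (-10 + 16·x + 48·x^2)·Dx + (2 + 12·x)·Dx^2 + (-1 + x + 3·x^2)·Dx^3  (order 3).
h: a_k = 0, 0, 12, 8, 8, 104/5, 628/15, 2816/35, 17027/105, 313624/945, …
ICs: h(0) = 0, h′(0) = 0, h′′(0) = 24.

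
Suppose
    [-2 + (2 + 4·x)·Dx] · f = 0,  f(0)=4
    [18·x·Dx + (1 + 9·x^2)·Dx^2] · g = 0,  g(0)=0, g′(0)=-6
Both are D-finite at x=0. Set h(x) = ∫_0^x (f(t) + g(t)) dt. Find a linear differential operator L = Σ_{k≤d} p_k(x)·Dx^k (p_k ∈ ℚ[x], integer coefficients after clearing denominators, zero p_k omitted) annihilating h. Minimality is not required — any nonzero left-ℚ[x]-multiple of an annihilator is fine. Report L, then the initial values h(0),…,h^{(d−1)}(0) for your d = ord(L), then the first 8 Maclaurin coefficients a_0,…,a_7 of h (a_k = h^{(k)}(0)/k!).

L = (-18 - 90·x + 486·x^2 + 486·x^3)·Dx^2 + (-21 - 72·x + 360·x^2 + 1944·x^3 + 1701·x^4)·Dx^3 + (-1 + 16·x + 54·x^2 + 198·x^3 + 567·x^4 + 486·x^5)·Dx^4  (order 4).
h: a_k = 0, 4, -1, -2/3, 5, -1/2, -937/60, -3/4, …
ICs: h(0) = 0, h′(0) = 4, h′′(0) = -2, h′′′(0) = -4.

f: a_k = 4, 4, -2, 2, -5/2, 7/2, -21/4, 33/4, …
g: a_k = 0, -6, 0, 18, 0, -486/5, 0, 4374/7, …
f+g: L₀ = lclm(L_f,L_g), ord ≤ 1+2.
h=∫h₀ ⇒ L = L₀·Dx.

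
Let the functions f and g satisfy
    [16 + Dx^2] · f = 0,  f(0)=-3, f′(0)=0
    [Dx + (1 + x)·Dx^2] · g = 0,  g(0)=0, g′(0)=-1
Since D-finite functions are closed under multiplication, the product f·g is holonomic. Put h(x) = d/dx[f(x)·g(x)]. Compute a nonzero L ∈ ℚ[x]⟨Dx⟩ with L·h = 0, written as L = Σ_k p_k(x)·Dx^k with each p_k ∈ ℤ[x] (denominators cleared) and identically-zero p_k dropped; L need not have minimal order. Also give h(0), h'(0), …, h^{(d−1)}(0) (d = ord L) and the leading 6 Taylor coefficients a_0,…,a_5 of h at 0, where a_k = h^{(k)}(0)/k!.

f: a_k = -3, 0, 24, 0, -32, 0, …
g: a_k = 0, -1, 1/2, -1/3, 1/4, -1/5, …
Sym-product of L_f,L_g gives L₀ (≤ ord 4).
Differentiate: ansatz ord ≤ ord L₀ ⇒ L.
L = (96160 + 647168·x + 1757184·x^2 + 2482176·x^3 + 1931264·x^4 + 786432·x^5 + 131072·x^6) + (13728 + 74144·x + 156160·x^2 + 161280·x^3 + 81920·x^4 + 16384·x^5)·Dx + (13546 + 87008·x + 228848·x^2 + 316416·x^3 + 242944·x^4 + 98304·x^5 + 16384·x^6)·Dx^2 + (858 + 4634·x + 9760·x^2 + 10080·x^3 + 5120·x^4 + 1024·x^5)·Dx^3 + (471 + 2910·x + 7439·x^2 + 10080·x^3 + 7640·x^4 + 3072·x^5 + 512·x^6)·Dx^4  (order 4).
h: a_k = 3, -3, -69, 45, 123, -63, …
ICs: h(0) = 3, h′(0) = -3, h′′(0) = -138, h′′′(0) = 270.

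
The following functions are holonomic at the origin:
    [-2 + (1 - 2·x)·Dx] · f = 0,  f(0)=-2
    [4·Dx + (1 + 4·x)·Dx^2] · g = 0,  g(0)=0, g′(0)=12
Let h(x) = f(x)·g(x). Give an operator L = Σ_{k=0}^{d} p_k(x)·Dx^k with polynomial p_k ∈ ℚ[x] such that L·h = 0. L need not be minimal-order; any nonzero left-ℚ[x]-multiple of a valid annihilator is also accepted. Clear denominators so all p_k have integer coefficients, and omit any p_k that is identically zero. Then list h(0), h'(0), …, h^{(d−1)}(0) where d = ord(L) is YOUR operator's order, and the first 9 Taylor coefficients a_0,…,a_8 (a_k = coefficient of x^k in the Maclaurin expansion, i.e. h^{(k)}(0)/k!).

f: a_k = -2, -4, -8, -16, -32, -64, -128, -256, -512, …
g: a_k = 0, 12, -24, 64, -192, 3072/5, -2048, 49152/7, -24576, …
Product ⇒ symmetric product L₀, ord ≤ 2.
L = 8 + 24·x·Dx + (-1 - 2·x + 8·x^2)·Dx^2  (order 2).
h: a_k = 0, -24, 0, -128, 128, -4864/5, 10752/5, -340992/35, 1038336/35, …
ICs: h(0) = 0, h′(0) = -24.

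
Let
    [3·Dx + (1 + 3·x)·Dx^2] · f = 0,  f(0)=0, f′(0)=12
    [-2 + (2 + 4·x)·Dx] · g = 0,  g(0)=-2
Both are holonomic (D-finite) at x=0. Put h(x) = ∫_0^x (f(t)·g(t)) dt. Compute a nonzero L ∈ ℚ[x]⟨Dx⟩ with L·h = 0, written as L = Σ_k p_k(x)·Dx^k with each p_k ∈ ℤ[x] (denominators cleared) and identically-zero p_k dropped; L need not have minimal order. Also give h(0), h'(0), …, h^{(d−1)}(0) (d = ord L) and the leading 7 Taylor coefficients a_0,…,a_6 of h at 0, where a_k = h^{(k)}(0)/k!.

f: a_k = 0, 12, -18, 36, -81, 972/5, -486, …
g: a_k = -2, -2, 1, -1, 5/4, -7/4, 21/8, …
h₀=f·g: eliminate ⇒ L₀, order ≤ 2·1.
Integrate: L := L₀·Dx.
L = 3·x·Dx + (1 + 2·x)·Dx^2 + (1 + 7·x + 16·x^2 + 12·x^3)·Dx^3  (order 3).
h: a_k = 0, 0, -12, 4, -6, 12, -263/10, …
ICs: h(0) = 0, h′(0) = 0, h′′(0) = -24.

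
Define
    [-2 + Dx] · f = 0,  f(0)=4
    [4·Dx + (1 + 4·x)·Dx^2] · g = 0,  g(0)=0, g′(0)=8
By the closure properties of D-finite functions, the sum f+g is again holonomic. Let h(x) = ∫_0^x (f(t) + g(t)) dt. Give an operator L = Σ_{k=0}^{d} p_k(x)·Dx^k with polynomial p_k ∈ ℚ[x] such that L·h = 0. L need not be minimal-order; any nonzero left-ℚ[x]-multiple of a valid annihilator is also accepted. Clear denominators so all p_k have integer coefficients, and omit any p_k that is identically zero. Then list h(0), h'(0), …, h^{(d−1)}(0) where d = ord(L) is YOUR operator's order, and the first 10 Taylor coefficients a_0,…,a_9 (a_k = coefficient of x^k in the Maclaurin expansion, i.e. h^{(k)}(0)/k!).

f: a_k = 4, 8, 8, 16/3, 8/3, 16/15, 16/45, 32/315, 8/315, 16/2835, …
g: a_k = 0, 8, -16, 128/3, -128, 2048/5, -4096/3, 32768/7, -16384, 524288/9, …
h₀=f+g: left-lcm gives L₀, ord ≤ 3.
Integrate: L := L₀·Dx.
L = (-40 - 32·x)·Dx^2 + (14 - 16·x - 32·x^2)·Dx^3 + (3 + 16·x + 16·x^2)·Dx^4  (order 4).
h: a_k = 0, 4, 8, -8/3, 12, -376/15, 616/9, -61424/315, 26332/45, -5160952/2835, …
ICs: h(0) = 0, h′(0) = 4, h′′(0) = 16, h′′′(0) = -16.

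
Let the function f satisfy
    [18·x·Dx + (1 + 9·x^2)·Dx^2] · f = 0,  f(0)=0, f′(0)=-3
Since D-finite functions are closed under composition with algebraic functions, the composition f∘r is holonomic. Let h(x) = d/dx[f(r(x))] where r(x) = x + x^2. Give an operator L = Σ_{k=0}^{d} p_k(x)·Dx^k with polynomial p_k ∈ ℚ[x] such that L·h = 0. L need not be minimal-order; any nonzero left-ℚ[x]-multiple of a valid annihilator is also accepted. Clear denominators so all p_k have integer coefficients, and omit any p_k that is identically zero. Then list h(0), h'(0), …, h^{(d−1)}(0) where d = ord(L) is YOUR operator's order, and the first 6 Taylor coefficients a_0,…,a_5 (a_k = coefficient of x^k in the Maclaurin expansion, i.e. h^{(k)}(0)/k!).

f: a_k = 0, -3, 0, 9, 0, -243/5, …
f∘r: x↦r, Dx↦Dx/r' in L_f ⇒ L₀.
h₀' ⇒ L via d/dx closure of L₀.
L = (-2 + 18·x + 72·x^2 + 108·x^3 + 54·x^4) + (1 + 2·x + 9·x^2 + 36·x^3 + 45·x^4 + 18·x^5)·Dx  (order 1).
h: a_k = -3, -6, 27, 108, -108, -1404, …
ICs: h(0) = -3.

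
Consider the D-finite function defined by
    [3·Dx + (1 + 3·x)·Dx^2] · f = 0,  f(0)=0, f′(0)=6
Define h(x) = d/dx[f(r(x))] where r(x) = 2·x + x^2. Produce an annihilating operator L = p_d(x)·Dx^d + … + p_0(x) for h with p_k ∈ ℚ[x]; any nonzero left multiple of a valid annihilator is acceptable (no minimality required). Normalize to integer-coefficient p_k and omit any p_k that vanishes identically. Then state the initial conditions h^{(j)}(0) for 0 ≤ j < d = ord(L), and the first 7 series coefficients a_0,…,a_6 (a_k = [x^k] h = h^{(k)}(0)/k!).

L = (5 + 6·x + 3·x^2) + (1 + 7·x + 9·x^2 + 3·x^3)·Dx  (order 1).
h: a_k = 12, -60, 324, -1764, 9612, -52380, 285444, …
ICs: h(0) = 12.

f: a_k = 0, 6, -9, 18, -81/2, 486/5, -243, …
Substitute x→r, Dx→(1/r')Dx; clear ⇒ L₀.
Differentiate: ansatz ord ≤ ord L₀ ⇒ L.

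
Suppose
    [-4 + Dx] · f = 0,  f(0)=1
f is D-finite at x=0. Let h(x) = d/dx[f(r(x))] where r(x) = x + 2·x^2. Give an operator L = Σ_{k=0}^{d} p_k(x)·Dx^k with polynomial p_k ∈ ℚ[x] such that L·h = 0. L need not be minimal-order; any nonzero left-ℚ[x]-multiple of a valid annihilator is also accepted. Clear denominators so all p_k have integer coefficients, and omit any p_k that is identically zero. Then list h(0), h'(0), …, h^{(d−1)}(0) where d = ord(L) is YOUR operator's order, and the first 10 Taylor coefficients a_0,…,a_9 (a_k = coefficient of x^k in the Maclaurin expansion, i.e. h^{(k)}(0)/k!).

L = (8 + 32·x + 64·x^2) + (-1 - 4·x)·Dx  (order 1).
h: a_k = 4, 32, 128, 1280/3, 3328/3, 38912/15, 237568/45, 3129344/315, 1073152/63, 77791232/2835, …
ICs: h(0) = 4.

f: a_k = 1, 4, 8, 32/3, 32/3, 128/15, 256/45, 1024/315, 512/315, 2048/2835, …
Substitute x→r, Dx→(1/r')Dx; clear ⇒ L₀.
Differentiate: ansatz ord ≤ ord L₀ ⇒ L.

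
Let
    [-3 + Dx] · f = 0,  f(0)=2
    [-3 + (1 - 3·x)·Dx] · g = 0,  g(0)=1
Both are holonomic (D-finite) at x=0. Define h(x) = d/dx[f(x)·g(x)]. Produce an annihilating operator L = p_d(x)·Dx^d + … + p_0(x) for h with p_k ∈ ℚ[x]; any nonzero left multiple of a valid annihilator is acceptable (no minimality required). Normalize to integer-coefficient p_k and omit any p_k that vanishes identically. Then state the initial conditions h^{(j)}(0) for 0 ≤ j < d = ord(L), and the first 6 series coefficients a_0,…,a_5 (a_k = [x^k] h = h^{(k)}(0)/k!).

f: a_k = 2, 6, 9, 9, 27/4, 81/20, …
g: a_k = 1, 3, 9, 27, 81, 243, …
f·g: L₀ = L_f ⊗_s L_g, ord ≤ 1·1.
h₀' ⇒ L via d/dx closure of L₀.
L = (15 - 36·x + 27·x^2) + (-2 + 9·x - 9·x^2)·Dx  (order 1).
h: a_k = 12, 90, 432, 1755, 13203/2, 475551/20, …
ICs: h(0) = 12.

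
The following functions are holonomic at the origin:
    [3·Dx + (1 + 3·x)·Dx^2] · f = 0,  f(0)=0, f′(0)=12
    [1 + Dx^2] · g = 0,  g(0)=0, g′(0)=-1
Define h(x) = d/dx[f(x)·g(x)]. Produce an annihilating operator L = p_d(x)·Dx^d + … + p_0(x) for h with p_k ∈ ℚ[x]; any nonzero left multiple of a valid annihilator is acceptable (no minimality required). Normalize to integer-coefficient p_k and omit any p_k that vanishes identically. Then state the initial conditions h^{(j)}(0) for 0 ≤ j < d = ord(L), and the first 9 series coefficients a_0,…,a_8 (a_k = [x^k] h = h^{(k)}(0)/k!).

L = (-8897 - 1764·x - 7722·x^2 - 14364·x^3 - 7533·x^4 + 5832·x^5 + 2916·x^6) + (-3432 - 13248·x - 12420·x^2 - 8100·x^3 + 9720·x^4 + 5832·x^5)·Dx + (-9100 - 3204·x - 11070·x^2 - 17064·x^3 - 6318·x^4 + 11664·x^5 + 5832·x^6)·Dx^2 + (-3432 - 13248·x - 12420·x^2 - 8100·x^3 + 9720·x^4 + 5832·x^5)·Dx^3 + (-203 - 1440·x - 3348·x^2 - 2700·x^3 + 1215·x^4 + 5832·x^5 + 2916·x^6)·Dx^4  (order 4).
h: a_k = 0, -24, 54, -136, 390, -1131, 66171/20, -1022794/105, 1008054/35, …
ICs: h(0) = 0, h′(0) = -24, h′′(0) = 108, h′′′(0) = -816.

f: a_k = 0, 12, -18, 36, -81, 972/5, -486, 8748/7, -6561/2, …
g: a_k = 0, -1, 0, 1/6, 0, -1/120, 0, 1/5040, 0, …
h₀=f·g: eliminate ⇒ L₀, order ≤ 2·2.
Derive L from L₀ (diff closure).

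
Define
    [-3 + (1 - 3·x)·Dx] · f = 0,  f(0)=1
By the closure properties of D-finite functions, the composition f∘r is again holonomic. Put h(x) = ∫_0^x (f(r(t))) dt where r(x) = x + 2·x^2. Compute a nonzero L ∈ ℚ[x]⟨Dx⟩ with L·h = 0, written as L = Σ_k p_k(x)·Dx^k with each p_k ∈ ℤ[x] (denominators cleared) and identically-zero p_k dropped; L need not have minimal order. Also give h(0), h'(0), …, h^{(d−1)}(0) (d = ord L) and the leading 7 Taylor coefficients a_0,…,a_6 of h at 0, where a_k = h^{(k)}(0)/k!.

L = (3 + 12·x)·Dx + (-1 + 3·x + 6·x^2)·Dx^2  (order 2).
h: a_k = 0, 1, 3/2, 5, 63/4, 279/5, 405/2, …
ICs: h(0) = 0, h′(0) = 1.

f: a_k = 1, 3, 9, 27, 81, 243, 729, …
f∘r: x↦r, Dx↦Dx/r' in L_f ⇒ L₀.
h=∫₀ˣh₀: take L = L₀·Dx.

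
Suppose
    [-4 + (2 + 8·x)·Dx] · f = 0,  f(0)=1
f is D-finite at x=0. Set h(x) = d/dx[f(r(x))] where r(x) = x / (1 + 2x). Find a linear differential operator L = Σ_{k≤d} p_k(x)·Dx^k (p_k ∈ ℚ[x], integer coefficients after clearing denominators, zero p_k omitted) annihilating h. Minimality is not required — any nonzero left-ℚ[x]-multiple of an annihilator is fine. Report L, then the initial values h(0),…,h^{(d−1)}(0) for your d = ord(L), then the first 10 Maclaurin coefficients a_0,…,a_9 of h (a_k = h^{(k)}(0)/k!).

f: a_k = 1, 2, -2, 4, -10, 28, -84, 264, -858, 2860, …
L₀ from L_f via x↦r, Dx↦r'^{-1}Dx.
h=h₀': d/dx-closure on L₀ ⇒ L.
L = (-6 - 24·x) + (-1 - 8·x - 12·x^2)·Dx  (order 1).
h: a_k = 2, -12, 60, -296, 1500, -7848, 42168, -231120, 1285164, -7222280, …
ICs: h(0) = 2.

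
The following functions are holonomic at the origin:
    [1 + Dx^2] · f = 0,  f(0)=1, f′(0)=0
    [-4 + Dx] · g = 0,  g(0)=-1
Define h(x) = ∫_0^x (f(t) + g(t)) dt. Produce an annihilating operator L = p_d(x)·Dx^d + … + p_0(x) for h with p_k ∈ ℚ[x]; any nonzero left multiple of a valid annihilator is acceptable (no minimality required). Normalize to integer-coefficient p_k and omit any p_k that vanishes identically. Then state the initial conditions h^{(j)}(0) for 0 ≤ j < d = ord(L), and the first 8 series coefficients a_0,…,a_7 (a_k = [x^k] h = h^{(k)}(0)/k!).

f: a_k = 1, 0, -1/2, 0, 1/24, 0, -1/720, 0, …
g: a_k = -1, -4, -8, -32/3, -32/3, -128/15, -256/45, -1024/315, …
f+g: L₀ = lclm(L_f,L_g), ord ≤ 2+1.
Integrate: L := L₀·Dx.
L = -4·Dx + Dx^2 - 4·Dx^3 + Dx^4  (order 4).
h: a_k = 0, 0, -2, -17/6, -8/3, -17/8, -64/45, -4097/5040, …
ICs: h(0) = 0, h′(0) = 0, h′′(0) = -4, h′′′(0) = -17.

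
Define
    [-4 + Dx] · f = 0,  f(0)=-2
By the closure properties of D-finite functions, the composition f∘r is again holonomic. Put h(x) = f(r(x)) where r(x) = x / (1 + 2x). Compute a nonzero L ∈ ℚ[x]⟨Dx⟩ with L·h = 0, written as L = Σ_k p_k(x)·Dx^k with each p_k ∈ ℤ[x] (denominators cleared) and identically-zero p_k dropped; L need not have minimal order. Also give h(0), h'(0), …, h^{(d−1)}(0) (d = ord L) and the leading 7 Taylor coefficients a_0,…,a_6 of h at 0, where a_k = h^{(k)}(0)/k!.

f: a_k = -2, -8, -16, -64/3, -64/3, -256/15, -512/45, …
f∘r: x↦r, Dx↦Dx/r' in L_f ⇒ L₀.
L = -4 + (1 + 4·x + 4·x^2)·Dx  (order 1).
h: a_k = -2, -8, 0, 32/3, -64/3, 128/5, -512/45, …
ICs: h(0) = -2.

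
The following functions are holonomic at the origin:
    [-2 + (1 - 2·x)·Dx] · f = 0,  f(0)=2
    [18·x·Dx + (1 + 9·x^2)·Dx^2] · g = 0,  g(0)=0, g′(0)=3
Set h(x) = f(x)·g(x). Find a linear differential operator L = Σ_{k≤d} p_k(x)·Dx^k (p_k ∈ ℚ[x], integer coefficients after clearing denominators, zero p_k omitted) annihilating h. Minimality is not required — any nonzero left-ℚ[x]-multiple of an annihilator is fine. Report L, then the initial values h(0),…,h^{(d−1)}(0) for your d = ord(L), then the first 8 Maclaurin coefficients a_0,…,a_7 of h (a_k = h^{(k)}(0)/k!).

f: a_k = 2, 4, 8, 16, 32, 64, 128, 256, …
g: a_k = 0, 3, 0, -9, 0, 243/5, 0, -2187/7, …
L₀ := L_f ⊗_s L_g (sym. prod.), ord ≤ 2.
L = 36·x + (4 - 18·x + 72·x^2)·Dx + (-1 + 2·x - 9·x^2 + 18·x^3)·Dx^2  (order 2).
h: a_k = 0, 6, 12, 6, 12, 606/5, 1212/5, -4902/35, …
ICs: h(0) = 0, h′(0) = 6.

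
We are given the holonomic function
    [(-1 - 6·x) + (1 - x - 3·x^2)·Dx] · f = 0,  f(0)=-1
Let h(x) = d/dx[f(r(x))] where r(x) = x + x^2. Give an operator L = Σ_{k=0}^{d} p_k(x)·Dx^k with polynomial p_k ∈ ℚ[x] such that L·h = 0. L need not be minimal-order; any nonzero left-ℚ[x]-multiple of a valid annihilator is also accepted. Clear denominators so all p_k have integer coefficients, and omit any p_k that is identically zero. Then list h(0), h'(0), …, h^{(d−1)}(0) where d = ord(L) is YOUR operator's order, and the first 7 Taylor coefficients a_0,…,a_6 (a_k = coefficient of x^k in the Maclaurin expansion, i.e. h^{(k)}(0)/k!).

f: a_k = -1, -1, -4, -7, -19, -40, -97, …
Change of var in L_f (x↦r) gives L₀.
h=h₀': d/dx-closure on L₀ ⇒ L.
L = (10 + 60·x + 168·x^2 + 396·x^3 + 648·x^4 + 540·x^5 + 180·x^6) + (-1 - 7·x - 6·x^2 + 44·x^3 + 135·x^4 + 180·x^5 + 126·x^6 + 36·x^7)·Dx  (order 1).
h: a_k = -1, -10, -45, -176, -685, -2508, -8925, …
ICs: h(0) = -1.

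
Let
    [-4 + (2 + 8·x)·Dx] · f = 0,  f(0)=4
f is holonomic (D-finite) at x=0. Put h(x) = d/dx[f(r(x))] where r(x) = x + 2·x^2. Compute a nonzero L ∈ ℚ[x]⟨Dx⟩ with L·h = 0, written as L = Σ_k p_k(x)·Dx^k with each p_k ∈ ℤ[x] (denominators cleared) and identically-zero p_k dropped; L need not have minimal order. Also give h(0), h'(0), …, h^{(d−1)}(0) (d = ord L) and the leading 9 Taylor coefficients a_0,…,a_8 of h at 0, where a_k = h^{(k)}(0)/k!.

f: a_k = 4, 8, -8, 16, -40, 112, -336, 1056, -3432, …
L₀ from L_f via x↦r, Dx↦r'^{-1}Dx.
Differentiate: ansatz ord ≤ ord L₀ ⇒ L.
L = 2 + (-1 - 8·x - 24·x^2 - 32·x^3)·Dx  (order 1).
h: a_k = 8, 16, -48, 96, -80, -288, 1568, -3904, 3888, …
ICs: h(0) = 8.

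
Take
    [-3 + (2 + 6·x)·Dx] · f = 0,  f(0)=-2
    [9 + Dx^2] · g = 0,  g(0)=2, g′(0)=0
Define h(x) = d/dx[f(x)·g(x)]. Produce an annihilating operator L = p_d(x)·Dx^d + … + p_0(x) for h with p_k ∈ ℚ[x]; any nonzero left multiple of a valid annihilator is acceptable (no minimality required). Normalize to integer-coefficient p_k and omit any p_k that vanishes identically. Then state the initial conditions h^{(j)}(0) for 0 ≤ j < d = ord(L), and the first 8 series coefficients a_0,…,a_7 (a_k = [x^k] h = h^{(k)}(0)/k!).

f: a_k = -2, -3, 9/4, -27/8, 405/64, -1701/128, 15309/512, -72171/1024, …
g: a_k = 2, 0, -9, 0, 27/4, 0, -81/40, 0, …
L₀ := L_f ⊗_s L_g (sym. prod.), ord ≤ 2.
Differentiate: ansatz ord ≤ ord L₀ ⇒ L.
L = (477 + 3888·x + 11016·x^2 + 15552·x^3 + 11664·x^4) + (-12 - 324·x - 1296·x^2 - 1296·x^3)·Dx + (28 + 264·x + 972·x^2 + 1728·x^3 + 1296·x^4)·Dx^2  (order 2).
h: a_k = -6, 45, 243/4, -675/8, -5265/64, 84807/640, -682101/2560, 32110263/35840, …
ICs: h(0) = -6, h′(0) = 45.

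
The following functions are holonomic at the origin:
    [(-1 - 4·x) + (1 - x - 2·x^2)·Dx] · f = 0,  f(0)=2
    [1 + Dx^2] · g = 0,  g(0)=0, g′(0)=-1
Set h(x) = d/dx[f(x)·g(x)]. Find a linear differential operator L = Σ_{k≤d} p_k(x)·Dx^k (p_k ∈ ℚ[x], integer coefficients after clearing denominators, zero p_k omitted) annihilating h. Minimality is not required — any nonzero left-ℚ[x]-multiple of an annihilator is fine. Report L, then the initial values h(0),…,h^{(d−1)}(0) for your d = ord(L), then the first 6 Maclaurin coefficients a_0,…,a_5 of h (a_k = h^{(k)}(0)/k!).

L = (31 - 2·x - 3·x^2 + 4·x^3 + 4·x^4) + (10 + 42·x + 12·x^2 + 16·x^3)·Dx + (-3 + 2·x + 5·x^2 + 4·x^3 + 4·x^4)·Dx^2  (order 2).
h: a_k = -2, -4, -17, -116/3, -1261/12, -2421/10, …
ICs: h(0) = -2, h′(0) = -4.

f: a_k = 2, 2, 6, 10, 22, 42, …
g: a_k = 0, -1, 0, 1/6, 0, -1/120, …
L₀ := L_f ⊗_s L_g (sym. prod.), ord ≤ 2.
Derive L from L₀ (diff closure).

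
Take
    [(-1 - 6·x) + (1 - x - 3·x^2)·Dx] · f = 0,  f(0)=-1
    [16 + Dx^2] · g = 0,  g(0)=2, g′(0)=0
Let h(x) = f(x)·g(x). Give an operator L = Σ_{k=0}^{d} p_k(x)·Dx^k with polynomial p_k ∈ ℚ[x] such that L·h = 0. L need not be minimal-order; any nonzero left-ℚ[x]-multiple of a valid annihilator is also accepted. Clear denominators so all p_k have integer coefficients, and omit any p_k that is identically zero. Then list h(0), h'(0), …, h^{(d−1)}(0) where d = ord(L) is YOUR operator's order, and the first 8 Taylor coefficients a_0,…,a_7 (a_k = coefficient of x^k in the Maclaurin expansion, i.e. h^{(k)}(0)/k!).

L = (-10 + 16·x + 48·x^2) + (2 + 12·x)·Dx + (-1 + x + 3·x^2)·Dx^2  (order 2).
h: a_k = -2, -2, 8, 2, 14/3, 32/3, 1622/45, 3062/45, …
ICs: h(0) = -2, h′(0) = -2.

f: a_k = -1, -1, -4, -7, -19, -40, -97, -217, …
g: a_k = 2, 0, -16, 0, 64/3, 0, -512/45, 0, …
h₀=f·g: eliminate ⇒ L₀, order ≤ 1·2.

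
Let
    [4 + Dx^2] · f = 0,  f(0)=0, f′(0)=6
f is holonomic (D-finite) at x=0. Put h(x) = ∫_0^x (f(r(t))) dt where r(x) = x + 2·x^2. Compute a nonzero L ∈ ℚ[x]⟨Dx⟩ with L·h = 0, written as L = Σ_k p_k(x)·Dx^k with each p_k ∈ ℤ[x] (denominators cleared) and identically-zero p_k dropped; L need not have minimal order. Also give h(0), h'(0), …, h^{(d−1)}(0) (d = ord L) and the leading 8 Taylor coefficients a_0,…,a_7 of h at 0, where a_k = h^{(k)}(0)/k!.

f: a_k = 0, 6, 0, -4, 0, 4/5, 0, -8/105, …
h₀=f(r): pull back L_f along r ⇒ L₀.
Integrate: L := L₀·Dx.
L = (4 + 48·x + 192·x^2 + 256·x^3)·Dx - 4·Dx^2 + (1 + 4·x)·Dx^3  (order 3).
h: a_k = 0, 0, 3, 4, -1, -24/5, -118/15, -24/7, …
ICs: h(0) = 0, h′(0) = 0, h′′(0) = 6.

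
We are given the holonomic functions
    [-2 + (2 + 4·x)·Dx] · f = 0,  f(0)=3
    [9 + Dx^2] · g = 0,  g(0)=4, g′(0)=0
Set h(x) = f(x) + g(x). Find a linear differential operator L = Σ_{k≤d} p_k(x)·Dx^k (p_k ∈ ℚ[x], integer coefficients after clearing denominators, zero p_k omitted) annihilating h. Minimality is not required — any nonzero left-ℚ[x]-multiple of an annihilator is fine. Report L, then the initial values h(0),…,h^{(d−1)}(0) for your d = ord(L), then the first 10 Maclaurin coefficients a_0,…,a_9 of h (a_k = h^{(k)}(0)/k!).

f: a_k = 3, 3, -3/2, 3/2, -15/8, 21/8, -63/16, 99/16, -1287/128, 2145/128, …
g: a_k = 4, 0, -18, 0, 27/2, 0, -81/20, 0, 729/1120, 0, …
L₀ := lclm(L_f,L_g); ord L₀ ≤ 1+2.
L = (-27 - 81·x - 81·x^2) + (18 + 117·x + 243·x^2 + 162·x^3)·Dx + (-3 - 9·x - 9·x^2)·Dx^2 + (2 + 13·x + 27·x^2 + 18·x^3)·Dx^3  (order 3).
h: a_k = 7, 3, -39/2, 3/2, 93/8, 21/8, -639/80, 99/16, -42129/4480, 2145/128, …
ICs: h(0) = 7, h′(0) = 3, h′′(0) = -39.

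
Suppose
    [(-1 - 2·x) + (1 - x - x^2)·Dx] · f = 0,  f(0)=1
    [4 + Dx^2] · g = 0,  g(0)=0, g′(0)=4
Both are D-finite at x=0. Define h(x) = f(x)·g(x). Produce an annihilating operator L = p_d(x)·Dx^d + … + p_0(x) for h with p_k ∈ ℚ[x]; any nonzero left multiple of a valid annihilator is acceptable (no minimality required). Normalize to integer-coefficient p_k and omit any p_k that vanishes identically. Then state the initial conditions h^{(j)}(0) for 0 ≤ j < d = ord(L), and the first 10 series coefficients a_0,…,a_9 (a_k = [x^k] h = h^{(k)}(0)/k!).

L = (-2 + 4·x + 4·x^2) + (2 + 4·x)·Dx + (-1 + x + x^2)·Dx^2  (order 2).
h: a_k = 0, 4, 4, 16/3, 28/3, 76/5, 368/15, 2500/63, 20228/315, 8416/81, …
ICs: h(0) = 0, h′(0) = 4.

f: a_k = 1, 1, 2, 3, 5, 8, 13, 21, 34, 55, …
g: a_k = 0, 4, 0, -8/3, 0, 8/15, 0, -16/315, 0, 8/2835, …
Sym-product of L_f,L_g gives L₀ (≤ ord 2).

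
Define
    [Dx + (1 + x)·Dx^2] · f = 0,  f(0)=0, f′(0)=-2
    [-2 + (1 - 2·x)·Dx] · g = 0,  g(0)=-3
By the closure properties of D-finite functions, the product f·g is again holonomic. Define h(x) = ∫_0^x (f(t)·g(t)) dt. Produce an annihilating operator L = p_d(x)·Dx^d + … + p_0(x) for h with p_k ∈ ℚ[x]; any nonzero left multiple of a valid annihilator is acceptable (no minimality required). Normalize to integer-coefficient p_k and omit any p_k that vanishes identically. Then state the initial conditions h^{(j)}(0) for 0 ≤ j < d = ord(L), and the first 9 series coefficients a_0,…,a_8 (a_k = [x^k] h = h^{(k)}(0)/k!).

f: a_k = 0, -2, 1, -2/3, 1/2, -2/5, 1/3, -2/7, 1/4, …
g: a_k = -3, -6, -12, -24, -48, -96, -192, -384, -768, …
Sym-product of L_f,L_g gives L₀ (≤ ord 2).
Integrate: L := L₀·Dx.
L = 2·Dx + (3 + 6·x)·Dx^2 + (-1 + x + 2·x^2)·Dx^3  (order 3).
h: a_k = 0, 0, 3, 3, 5, 77/10, 391/30, 111/5, 2727/70, …
ICs: h(0) = 0, h′(0) = 0, h′′(0) = 6.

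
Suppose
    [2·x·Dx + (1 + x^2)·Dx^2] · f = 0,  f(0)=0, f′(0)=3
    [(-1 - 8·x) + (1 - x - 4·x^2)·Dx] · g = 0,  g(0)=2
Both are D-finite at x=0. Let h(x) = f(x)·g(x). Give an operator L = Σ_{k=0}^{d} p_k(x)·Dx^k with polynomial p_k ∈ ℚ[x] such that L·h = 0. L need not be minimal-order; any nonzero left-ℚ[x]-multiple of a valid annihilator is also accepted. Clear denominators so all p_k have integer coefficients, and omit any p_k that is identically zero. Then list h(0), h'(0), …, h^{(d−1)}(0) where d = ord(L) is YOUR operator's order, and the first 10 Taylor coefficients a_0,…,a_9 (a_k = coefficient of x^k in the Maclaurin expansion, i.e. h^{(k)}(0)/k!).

L = (8 + 2·x + 24·x^2) + (2 + 14·x + 4·x^2 + 24·x^3)·Dx + (-1 + x + 3·x^2 + x^3 + 4·x^4)·Dx^2  (order 2).
h: a_k = 0, 6, 6, 28, 52, 826/5, 1866/5, 7232/7, 88408/35, 699214/105, …
ICs: h(0) = 0, h′(0) = 6.

f: a_k = 0, 3, 0, -1, 0, 3/5, 0, -3/7, 0, 1/3, …
g: a_k = 2, 2, 10, 18, 58, 130, 362, 882, 2330, 5858, …
Product ⇒ symmetric product L₀, ord ≤ 2.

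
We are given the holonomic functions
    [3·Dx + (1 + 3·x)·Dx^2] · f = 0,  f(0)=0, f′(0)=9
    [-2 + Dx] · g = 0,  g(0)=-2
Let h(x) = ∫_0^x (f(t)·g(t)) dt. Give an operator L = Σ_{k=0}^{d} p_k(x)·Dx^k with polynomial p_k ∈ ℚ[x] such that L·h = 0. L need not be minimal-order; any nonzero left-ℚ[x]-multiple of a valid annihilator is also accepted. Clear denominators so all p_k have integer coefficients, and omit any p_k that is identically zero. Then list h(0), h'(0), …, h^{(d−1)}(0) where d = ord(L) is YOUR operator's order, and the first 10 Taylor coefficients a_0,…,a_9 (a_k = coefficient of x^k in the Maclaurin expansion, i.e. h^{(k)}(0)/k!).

L = (-2 + 12·x)·Dx + (-1 - 12·x)·Dx^2 + (1 + 3·x)·Dx^3  (order 3).
h: a_k = 0, 0, -9, -3, -9, 87/10, -221/10, 330/7, -15193/140, 46187/180, …
ICs: h(0) = 0, h′(0) = 0, h′′(0) = -18.

f: a_k = 0, 9, -27/2, 27, -243/4, 729/5, -729/2, 6561/7, -19683/8, 6561, …
g: a_k = -2, -4, -4, -8/3, -4/3, -8/15, -8/45, -16/315, -4/315, -8/2835, …
f·g: L₀ = L_f ⊗_s L_g, ord ≤ 2·1.
h=∫₀ˣh₀: take L = L₀·Dx.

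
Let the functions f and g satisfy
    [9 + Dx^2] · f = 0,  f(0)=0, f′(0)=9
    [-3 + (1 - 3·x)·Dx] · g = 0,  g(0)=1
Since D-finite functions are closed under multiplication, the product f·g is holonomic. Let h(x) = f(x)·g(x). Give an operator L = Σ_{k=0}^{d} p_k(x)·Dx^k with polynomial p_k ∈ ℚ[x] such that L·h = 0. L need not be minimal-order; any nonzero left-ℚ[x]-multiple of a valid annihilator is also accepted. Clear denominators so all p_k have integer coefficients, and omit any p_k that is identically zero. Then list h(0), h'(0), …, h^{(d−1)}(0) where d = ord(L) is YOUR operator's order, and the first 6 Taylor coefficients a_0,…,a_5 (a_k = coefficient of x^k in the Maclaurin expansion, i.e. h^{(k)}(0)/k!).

L = (-9 + 27·x) + 6·Dx + (-1 + 3·x)·Dx^2  (order 2).
h: a_k = 0, 9, 27, 135/2, 405/2, 24543/40, …
ICs: h(0) = 0, h′(0) = 9.

f: a_k = 0, 9, 0, -27/2, 0, 243/40, …
g: a_k = 1, 3, 9, 27, 81, 243, …
Product ⇒ symmetric product L₀, ord ≤ 2.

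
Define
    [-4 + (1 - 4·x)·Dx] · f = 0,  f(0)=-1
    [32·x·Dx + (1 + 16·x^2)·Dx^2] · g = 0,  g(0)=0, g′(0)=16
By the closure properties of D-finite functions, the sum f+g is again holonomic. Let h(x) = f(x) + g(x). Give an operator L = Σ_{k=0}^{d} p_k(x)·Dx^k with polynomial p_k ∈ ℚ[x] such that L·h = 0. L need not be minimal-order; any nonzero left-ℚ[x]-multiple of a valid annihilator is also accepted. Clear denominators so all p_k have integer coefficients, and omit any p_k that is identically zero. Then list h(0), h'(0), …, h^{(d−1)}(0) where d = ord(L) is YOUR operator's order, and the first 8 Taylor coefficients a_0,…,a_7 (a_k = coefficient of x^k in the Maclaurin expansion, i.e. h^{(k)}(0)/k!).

L = (-32 + 512·x + 1536·x^2)·Dx + (16 - 32·x + 256·x^2 + 1536·x^3)·Dx^2 + (-1 + 256·x^4)·Dx^3  (order 3).
h: a_k = -1, 12, -16, -448/3, -256, -1024/5, -4096, -180224/7, …
ICs: h(0) = -1, h′(0) = 12, h′′(0) = -32.

f: a_k = -1, -4, -16, -64, -256, -1024, -4096, -16384, …
g: a_k = 0, 16, 0, -256/3, 0, 4096/5, 0, -65536/7, …
Sum ⇒ L₀ = lclm(L_f,L_g) in ℚ(x)⟨Dx⟩.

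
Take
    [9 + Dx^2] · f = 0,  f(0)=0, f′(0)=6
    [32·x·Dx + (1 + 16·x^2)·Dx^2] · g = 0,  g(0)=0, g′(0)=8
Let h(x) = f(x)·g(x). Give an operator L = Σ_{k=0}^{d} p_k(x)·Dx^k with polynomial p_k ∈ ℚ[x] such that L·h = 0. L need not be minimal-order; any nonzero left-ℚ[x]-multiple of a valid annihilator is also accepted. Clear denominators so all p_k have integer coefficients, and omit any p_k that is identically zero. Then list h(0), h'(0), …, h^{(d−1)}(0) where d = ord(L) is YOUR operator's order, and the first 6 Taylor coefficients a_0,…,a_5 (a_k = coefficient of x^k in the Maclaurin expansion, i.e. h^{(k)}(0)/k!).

f: a_k = 0, 6, 0, -9, 0, 81/20, …
g: a_k = 0, 8, 0, -128/3, 0, 2048/5, …
L₀ := L_f ⊗_s L_g (sym. prod.), ord ≤ 4.
L = (16425 + 696384·x^2 + 2778624·x^4 + 11943936·x^6 + 47775744·x^8) + (23616·x + 543744·x^3 + 3981312·x^5 + 21233664·x^7)·Dx + (2050 + 87168·x^2 + 470016·x^4 + 2654208·x^6 + 10616832·x^8)·Dx^2 + (2624·x + 60416·x^3 + 442368·x^5 + 2359296·x^7)·Dx^3 + (25 + 1088·x^2 + 17920·x^4 + 147456·x^6 + 589824·x^8)·Dx^4  (order 4).
h: a_k = 0, 0, 48, 0, -328, 0, …
ICs: h(0) = 0, h′(0) = 0, h′′(0) = 96, h′′′(0) = 0.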